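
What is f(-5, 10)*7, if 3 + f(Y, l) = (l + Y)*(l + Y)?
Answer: 154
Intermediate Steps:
f(Y, l) = -3 + (Y + l)² (f(Y, l) = -3 + (l + Y)*(l + Y) = -3 + (Y + l)*(Y + l) = -3 + (Y + l)²)
f(-5, 10)*7 = (-3 + (-5 + 10)²)*7 = (-3 + 5²)*7 = (-3 + 25)*7 = 22*7 = 154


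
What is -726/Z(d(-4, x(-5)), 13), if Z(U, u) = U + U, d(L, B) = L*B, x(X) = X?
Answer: -363/20 ≈ -18.150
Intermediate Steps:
d(L, B) = B*L
Z(U, u) = 2*U
-726/Z(d(-4, x(-5)), 13) = -726/(2*(-5*(-4))) = -726/(2*20) = -726/40 = -726*1/40 = -363/20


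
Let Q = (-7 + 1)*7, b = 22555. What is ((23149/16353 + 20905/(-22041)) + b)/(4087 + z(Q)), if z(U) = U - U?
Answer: 11434336169/2071876041 ≈ 5.5188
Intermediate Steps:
Q = -42 (Q = -6*7 = -42)
z(U) = 0
((23149/16353 + 20905/(-22041)) + b)/(4087 + z(Q)) = ((23149/16353 + 20905/(-22041)) + 22555)/(4087 + 0) = ((23149*(1/16353) + 20905*(-1/22041)) + 22555)/4087 = ((23149/16353 - 20905/22041) + 22555)*(1/4087) = (236804/506943 + 22555)*(1/4087) = (11434336169/506943)*(1/4087) = 11434336169/2071876041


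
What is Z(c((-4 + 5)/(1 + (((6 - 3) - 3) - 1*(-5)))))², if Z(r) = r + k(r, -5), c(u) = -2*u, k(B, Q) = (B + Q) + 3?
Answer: 64/9 ≈ 7.1111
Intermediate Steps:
k(B, Q) = 3 + B + Q
Z(r) = -2 + 2*r (Z(r) = r + (3 + r - 5) = r + (-2 + r) = -2 + 2*r)
Z(c((-4 + 5)/(1 + (((6 - 3) - 3) - 1*(-5)))))² = (-2 + 2*(-2*(-4 + 5)/(1 + (((6 - 3) - 3) - 1*(-5)))))² = (-2 + 2*(-2/(1 + ((3 - 3) + 5))))² = (-2 + 2*(-2/(1 + (0 + 5))))² = (-2 + 2*(-2/(1 + 5)))² = (-2 + 2*(-2/6))² = (-2 + 2*(-2*⅙))² = (-2 + 2*(-⅓))² = (-2 - ⅔)² = (-8/3)² = 64/9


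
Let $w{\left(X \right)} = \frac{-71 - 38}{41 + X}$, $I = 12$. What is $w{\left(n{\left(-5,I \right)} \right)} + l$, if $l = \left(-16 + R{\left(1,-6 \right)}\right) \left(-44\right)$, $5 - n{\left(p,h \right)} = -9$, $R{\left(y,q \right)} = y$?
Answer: $\frac{36191}{55} \approx 658.02$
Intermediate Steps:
$n{\left(p,h \right)} = 14$ ($n{\left(p,h \right)} = 5 - -9 = 5 + 9 = 14$)
$w{\left(X \right)} = - \frac{109}{41 + X}$
$l = 660$ ($l = \left(-16 + 1\right) \left(-44\right) = \left(-15\right) \left(-44\right) = 660$)
$w{\left(n{\left(-5,I \right)} \right)} + l = - \frac{109}{41 + 14} + 660 = - \frac{109}{55} + 660 = \frac{36191}{55}$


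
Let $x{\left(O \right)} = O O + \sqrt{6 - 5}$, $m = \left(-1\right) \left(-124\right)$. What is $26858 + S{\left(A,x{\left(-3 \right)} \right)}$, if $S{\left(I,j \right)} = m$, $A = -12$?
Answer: $26982$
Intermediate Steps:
$m = 124$
$x{\left(O \right)} = 1 + O^{2}$ ($x{\left(O \right)} = O^{2} + \sqrt{1} = O^{2} + 1 = 1 + O^{2}$)
$S{\left(I,j \right)} = 124$
$26858 + S{\left(A,x{\left(-3 \right)} \right)} = 26858 + 124 = 26982$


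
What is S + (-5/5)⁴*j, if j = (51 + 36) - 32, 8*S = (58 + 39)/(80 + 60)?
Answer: 61697/1120 ≈ 55.087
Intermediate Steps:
S = 97/1120 (S = ((58 + 39)/(80 + 60))/8 = (97/140)/8 = (97*(1/140))/8 = (⅛)*(97/140) = 97/1120 ≈ 0.086607)
j = 55 (j = 87 - 32 = 55)
S + (-5/5)⁴*j = 97/1120 + (-5/5)⁴*55 = 97/1120 + (-5*⅕)⁴*55 = 97/1120 + (-1)⁴*55 = 97/1120 + 1*55 = 97/1120 + 55 = 61697/1120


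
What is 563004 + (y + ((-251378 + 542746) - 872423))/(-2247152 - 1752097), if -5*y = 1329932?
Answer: 11257970155187/19996245 ≈ 5.6300e+5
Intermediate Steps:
y = -1329932/5 (y = -⅕*1329932 = -1329932/5 ≈ -2.6599e+5)
563004 + (y + ((-251378 + 542746) - 872423))/(-2247152 - 1752097) = 563004 + (-1329932/5 + ((-251378 + 542746) - 872423))/(-2247152 - 1752097) = 563004 + (-1329932/5 + (291368 - 872423))/(-3999249) = 563004 + (-1329932/5 - 581055)*(-1/3999249) = 563004 - 4235207/5*(-1/3999249) = 563004 + 4235207/19996245 = 11257970155187/19996245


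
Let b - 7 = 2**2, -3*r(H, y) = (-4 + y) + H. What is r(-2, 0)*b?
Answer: 22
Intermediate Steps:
r(H, y) = 4/3 - H/3 - y/3 (r(H, y) = -((-4 + y) + H)/3 = -(-4 + H + y)/3 = 4/3 - H/3 - y/3)
b = 11 (b = 7 + 2**2 = 7 + 4 = 11)
r(-2, 0)*b = (4/3 - 1/3*(-2) - 1/3*0)*11 = (4/3 + 2/3 + 0)*11 = 2*11 = 22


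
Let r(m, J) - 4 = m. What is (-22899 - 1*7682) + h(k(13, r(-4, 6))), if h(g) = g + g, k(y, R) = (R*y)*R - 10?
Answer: -30601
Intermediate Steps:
r(m, J) = 4 + m
k(y, R) = -10 + y*R**2 (k(y, R) = y*R**2 - 10 = -10 + y*R**2)
h(g) = 2*g
(-22899 - 1*7682) + h(k(13, r(-4, 6))) = (-22899 - 1*7682) + 2*(-10 + 13*(4 - 4)**2) = (-22899 - 7682) + 2*(-10 + 13*0**2) = -30581 + 2*(-10 + 13*0) = -30581 + 2*(-10 + 0) = -30581 + 2*(-10) = -30581 - 20 = -30601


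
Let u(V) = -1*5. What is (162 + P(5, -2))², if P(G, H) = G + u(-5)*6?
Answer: 18769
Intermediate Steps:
u(V) = -5
P(G, H) = -30 + G (P(G, H) = G - 5*6 = G - 30 = -30 + G)
(162 + P(5, -2))² = (162 + (-30 + 5))² = (162 - 25)² = 137² = 18769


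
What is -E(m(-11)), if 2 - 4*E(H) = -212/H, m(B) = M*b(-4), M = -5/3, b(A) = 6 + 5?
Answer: 263/110 ≈ 2.3909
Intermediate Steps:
b(A) = 11
M = -5/3 (M = -5*⅓ = -5/3 ≈ -1.6667)
m(B) = -55/3 (m(B) = -5/3*11 = -55/3)
E(H) = ½ + 53/H (E(H) = ½ - (-53)/H = ½ + 53/H)
-E(m(-11)) = -(106 - 55/3)/(2*(-55/3)) = -(-3)*263/(2*55*3) = -1*(-263/110) = 263/110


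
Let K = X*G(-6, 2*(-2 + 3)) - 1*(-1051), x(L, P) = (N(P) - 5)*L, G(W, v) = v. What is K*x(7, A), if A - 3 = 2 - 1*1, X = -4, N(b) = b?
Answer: -7301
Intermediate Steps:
A = 4 (A = 3 + (2 - 1*1) = 3 + (2 - 1) = 3 + 1 = 4)
x(L, P) = L*(-5 + P) (x(L, P) = (P - 5)*L = (-5 + P)*L = L*(-5 + P))
K = 1043 (K = -8*(-2 + 3) - 1*(-1051) = -8 + 1051 = 1043)
K*x(7, A) = 1043*(7*(-5 + 4)) = 1043*(7*(-1)) = 1043*(-7) = -7301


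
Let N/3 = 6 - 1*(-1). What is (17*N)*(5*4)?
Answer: 7140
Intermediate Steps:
N = 21 (N = 3*(6 - 1*(-1)) = 3*(6 + 1) = 3*7 = 21)
(17*N)*(5*4) = (17*21)*(5*4) = 357*20 = 7140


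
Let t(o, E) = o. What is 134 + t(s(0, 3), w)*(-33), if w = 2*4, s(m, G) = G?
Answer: 35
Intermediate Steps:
w = 8
134 + t(s(0, 3), w)*(-33) = 134 + 3*(-33) = 134 - 99 = 35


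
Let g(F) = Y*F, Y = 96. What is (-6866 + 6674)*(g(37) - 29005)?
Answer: 4886976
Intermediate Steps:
g(F) = 96*F
(-6866 + 6674)*(g(37) - 29005) = (-6866 + 6674)*(96*37 - 29005) = -192*(3552 - 29005) = -192*(-25453) = 4886976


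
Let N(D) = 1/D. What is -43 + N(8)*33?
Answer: -311/8 ≈ -38.875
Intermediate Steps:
-43 + N(8)*33 = -43 + 33/8 = -311/8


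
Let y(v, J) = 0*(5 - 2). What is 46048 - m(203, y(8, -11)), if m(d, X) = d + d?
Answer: 45642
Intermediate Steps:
y(v, J) = 0 (y(v, J) = 0*3 = 0)
m(d, X) = 2*d
46048 - m(203, y(8, -11)) = 46048 - 2*203 = 46048 - 1*406 = 46048 - 406 = 45642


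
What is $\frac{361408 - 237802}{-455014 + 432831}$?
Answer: $- \frac{17658}{3169} \approx -5.5721$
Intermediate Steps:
$\frac{361408 - 237802}{-455014 + 432831} = \frac{123606}{-22183} = 123606 \left(- \frac{1}{22183}\right) = - \frac{17658}{3169}$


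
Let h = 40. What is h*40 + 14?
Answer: 1614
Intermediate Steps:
h*40 + 14 = 40*40 + 14 = 1600 + 14 = 1614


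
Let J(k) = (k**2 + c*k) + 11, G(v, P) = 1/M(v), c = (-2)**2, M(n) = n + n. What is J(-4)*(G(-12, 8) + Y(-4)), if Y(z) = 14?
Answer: 3685/24 ≈ 153.54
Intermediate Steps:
M(n) = 2*n
c = 4
G(v, P) = 1/(2*v)
J(k) = 11 + k**2 + 4*k (J(k) = (k**2 + 4*k) + 11 = 11 + k**2 + 4*k)
J(-4)*(G(-12, 8) + Y(-4)) = (11 + (-4)**2 + 4*(-4))*((1/2)/(-12) + 14) = (11 + 16 - 16)*((1/2)*(-1/12) + 14) = 11*(-1/24 + 14) = 11*(335/24) = 3685/24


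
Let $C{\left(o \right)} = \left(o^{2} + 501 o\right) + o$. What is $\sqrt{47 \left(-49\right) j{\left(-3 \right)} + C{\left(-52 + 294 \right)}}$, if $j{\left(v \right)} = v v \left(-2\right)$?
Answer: $\sqrt{221502} \approx 470.64$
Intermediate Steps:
$C{\left(o \right)} = o^{2} + 502 o$
$j{\left(v \right)} = - 2 v^{2}$ ($j{\left(v \right)} = v^{2} \left(-2\right) = - 2 v^{2}$)
$\sqrt{47 \left(-49\right) j{\left(-3 \right)} + C{\left(-52 + 294 \right)}} = \sqrt{47 \left(-49\right) \left(- 2 \left(-3\right)^{2}\right) + \left(-52 + 294\right) \left(502 + \left(-52 + 294\right)\right)} = \sqrt{- 2303 \left(\left(-2\right) 9\right) + 242 \left(502 + 242\right)} = \sqrt{\left(-2303\right) \left(-18\right) + 242 \cdot 744} = \sqrt{41454 + 180048} = \sqrt{221502}$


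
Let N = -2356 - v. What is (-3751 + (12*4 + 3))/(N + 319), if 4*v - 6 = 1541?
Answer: 2960/1939 ≈ 1.5266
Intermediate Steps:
v = 1547/4 (v = 3/2 + (¼)*1541 = 3/2 + 1541/4 = 1547/4 ≈ 386.75)
N = -10971/4 (N = -2356 - 1*1547/4 = -2356 - 1547/4 = -10971/4 ≈ -2742.8)
(-3751 + (12*4 + 3))/(N + 319) = (-3751 + (12*4 + 3))/(-10971/4 + 319) = (-3751 + (48 + 3))/(-9695/4) = (-3751 + 51)*(-4/9695) = -3700*(-4/9695) = 2960/1939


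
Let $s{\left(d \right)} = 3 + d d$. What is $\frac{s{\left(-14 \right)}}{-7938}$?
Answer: $- \frac{199}{7938} \approx -0.025069$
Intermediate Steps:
$s{\left(d \right)} = 3 + d^{2}$
$\frac{s{\left(-14 \right)}}{-7938} = \frac{3 + \left(-14\right)^{2}}{-7938} = \left(3 + 196\right) \left(- \frac{1}{7938}\right) = 199 \left(- \frac{1}{7938}\right) = - \frac{199}{7938}$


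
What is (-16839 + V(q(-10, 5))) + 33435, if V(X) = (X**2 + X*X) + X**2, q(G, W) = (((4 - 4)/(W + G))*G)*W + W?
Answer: 16671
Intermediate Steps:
q(G, W) = W (q(G, W) = ((0/(G + W))*G)*W + W = (0*G)*W + W = 0*W + W = 0 + W = W)
V(X) = 3*X**2 (V(X) = (X**2 + X**2) + X**2 = 2*X**2 + X**2 = 3*X**2)
(-16839 + V(q(-10, 5))) + 33435 = (-16839 + 3*5**2) + 33435 = (-16839 + 3*25) + 33435 = (-16839 + 75) + 33435 = -16764 + 33435 = 16671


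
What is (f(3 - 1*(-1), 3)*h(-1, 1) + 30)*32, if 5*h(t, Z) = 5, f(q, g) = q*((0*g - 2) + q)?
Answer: 1216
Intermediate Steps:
f(q, g) = q*(-2 + q) (f(q, g) = q*((0 - 2) + q) = q*(-2 + q))
h(t, Z) = 1 (h(t, Z) = (⅕)*5 = 1)
(f(3 - 1*(-1), 3)*h(-1, 1) + 30)*32 = (((3 - 1*(-1))*(-2 + (3 - 1*(-1))))*1 + 30)*32 = (((3 + 1)*(-2 + (3 + 1)))*1 + 30)*32 = ((4*(-2 + 4))*1 + 30)*32 = ((4*2)*1 + 30)*32 = (8*1 + 30)*32 = (8 + 30)*32 = 38*32 = 1216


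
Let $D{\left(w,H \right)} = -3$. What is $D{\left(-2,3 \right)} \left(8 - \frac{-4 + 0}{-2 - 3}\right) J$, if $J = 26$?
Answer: $- \frac{2808}{5} \approx -561.6$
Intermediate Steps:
$D{\left(-2,3 \right)} \left(8 - \frac{-4 + 0}{-2 - 3}\right) J = - 3 \left(8 - \frac{-4 + 0}{-2 - 3}\right) 26 = - 3 \left(8 - - \frac{4}{-5}\right) 26 = - 3 \left(8 - \left(-4\right) \left(- \frac{1}{5}\right)\right) 26 = - 3 \left(8 - \frac{4}{5}\right) 26 = \left(-3\right) \frac{36}{5} \cdot 26 = \left(- \frac{108}{5}\right) 26 = - \frac{2808}{5}$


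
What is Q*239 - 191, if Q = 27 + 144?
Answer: 40678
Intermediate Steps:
Q = 171
Q*239 - 191 = 171*239 - 191 = 40869 - 191 = 40678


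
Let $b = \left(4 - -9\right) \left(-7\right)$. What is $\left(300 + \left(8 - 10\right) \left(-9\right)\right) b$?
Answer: $-28938$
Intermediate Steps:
$b = -91$ ($b = \left(4 + 9\right) \left(-7\right) = 13 \left(-7\right) = -91$)
$\left(300 + \left(8 - 10\right) \left(-9\right)\right) b = \left(300 + \left(8 - 10\right) \left(-9\right)\right) \left(-91\right) = \left(300 - -18\right) \left(-91\right) = \left(300 + 18\right) \left(-91\right) = 318 \left(-91\right) = -28938$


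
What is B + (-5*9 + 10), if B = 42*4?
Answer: 133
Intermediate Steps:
B = 168
B + (-5*9 + 10) = 168 + (-5*9 + 10) = 168 + (-45 + 10) = 168 - 35 = 133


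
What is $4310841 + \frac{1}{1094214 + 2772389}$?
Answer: $\frac{16668310743124}{3866603} \approx 4.3108 \cdot 10^{6}$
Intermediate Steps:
$4310841 + \frac{1}{1094214 + 2772389} = 4310841 + \frac{1}{3866603} = \frac{16668310743124}{3866603}$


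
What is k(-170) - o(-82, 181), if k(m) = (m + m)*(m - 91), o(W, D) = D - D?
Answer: 88740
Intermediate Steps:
o(W, D) = 0
k(m) = 2*m*(-91 + m) (k(m) = (2*m)*(-91 + m) = 2*m*(-91 + m))
k(-170) - o(-82, 181) = 2*(-170)*(-91 - 170) - 1*0 = 2*(-170)*(-261) + 0 = 88740 + 0 = 88740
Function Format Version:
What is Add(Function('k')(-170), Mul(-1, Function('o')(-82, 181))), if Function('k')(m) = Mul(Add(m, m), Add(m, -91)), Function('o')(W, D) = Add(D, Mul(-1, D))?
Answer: 88740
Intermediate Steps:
Function('o')(W, D) = 0
Function('k')(m) = Mul(2, m, Add(-91, m)) (Function('k')(m) = Mul(Mul(2, m), Add(-91, m)) = Mul(2, m, Add(-91, m)))
Add(Function('k')(-170), Mul(-1, Function('o')(-82, 181))) = Add(Mul(2, -170, Add(-91, -170)), Mul(-1, 0)) = Add(Mul(2, -170, -261), 0) = Add(88740, 0) = 88740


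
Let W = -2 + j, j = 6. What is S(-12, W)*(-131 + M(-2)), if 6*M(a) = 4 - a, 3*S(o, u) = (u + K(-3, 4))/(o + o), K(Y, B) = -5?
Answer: -65/36 ≈ -1.8056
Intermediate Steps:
W = 4 (W = -2 + 6 = 4)
S(o, u) = (-5 + u)/(6*o) (S(o, u) = ((u - 5)/(o + o))/3 = ((-5 + u)/((2*o)))/3 = ((-5 + u)*(1/(2*o)))/3 = ((-5 + u)/(2*o))/3 = (-5 + u)/(6*o))
M(a) = ⅔ - a/6 (M(a) = (4 - a)/6 = ⅔ - a/6)
S(-12, W)*(-131 + M(-2)) = ((⅙)*(-5 + 4)/(-12))*(-131 + (⅔ - ⅙*(-2))) = ((⅙)*(-1/12)*(-1))*(-131 + (⅔ + ⅓)) = (-131 + 1)/72 = (1/72)*(-130) = -65/36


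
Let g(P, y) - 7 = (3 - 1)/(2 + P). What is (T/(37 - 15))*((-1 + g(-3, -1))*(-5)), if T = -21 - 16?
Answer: 370/11 ≈ 33.636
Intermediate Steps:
g(P, y) = 7 + 2/(2 + P) (g(P, y) = 7 + (3 - 1)/(2 + P) = 7 + 2/(2 + P))
T = -37
(T/(37 - 15))*((-1 + g(-3, -1))*(-5)) = (-37/(37 - 15))*((-1 + (16 + 7*(-3))/(2 - 3))*(-5)) = (-37/22)*((-1 + (16 - 21)/(-1))*(-5)) = ((1/22)*(-37))*((-1 - 1*(-5))*(-5)) = -37*(-1 + 5)*(-5)/22 = -74*(-5)/11 = -37/22*(-20) = 370/11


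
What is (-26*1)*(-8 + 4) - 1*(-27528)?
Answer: 27632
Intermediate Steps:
(-26*1)*(-8 + 4) - 1*(-27528) = -26*(-4) + 27528 = 104 + 27528 = 27632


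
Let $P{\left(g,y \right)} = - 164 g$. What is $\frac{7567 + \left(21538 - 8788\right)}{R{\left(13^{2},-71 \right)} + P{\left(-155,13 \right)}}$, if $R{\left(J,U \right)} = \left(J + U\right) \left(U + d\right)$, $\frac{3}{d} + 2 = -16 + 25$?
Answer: $\frac{20317}{18504} \approx 1.098$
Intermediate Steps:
$d = \frac{3}{7}$ ($d = \frac{3}{-2 + \left(-16 + 25\right)} = \frac{3}{-2 + 9} = \frac{3}{7} \approx 0.42857$)
$R{\left(J,U \right)} = \left(\frac{3}{7} + U\right) \left(J + U\right)$ ($R{\left(J,U \right)} = \left(J + U\right) \left(U + \frac{3}{7}\right) = \left(J + U\right) \left(\frac{3}{7} + U\right) = \left(\frac{3}{7} + U\right) \left(J + U\right)$)
$\frac{7567 + \left(21538 - 8788\right)}{R{\left(13^{2},-71 \right)} + P{\left(-155,13 \right)}} = \frac{7567 + \left(21538 - 8788\right)}{\left(\left(-71\right)^{2} + \frac{3 \cdot 13^{2}}{7} + \frac{3}{7} \left(-71\right) + 13^{2} \left(-71\right)\right) - -25420} = \frac{7567 + \left(21538 - 8788\right)}{\left(5041 + \frac{3}{7} \cdot 169 - \frac{213}{7} + 169 \left(-71\right)\right) + 25420} = \frac{7567 + 12750}{\left(5041 + \frac{507}{7} - \frac{213}{7} - 11999\right) + 25420} = \frac{20317}{-6916 + 25420} = \frac{20317}{18504}$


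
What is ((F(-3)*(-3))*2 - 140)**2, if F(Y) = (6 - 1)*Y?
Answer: 2500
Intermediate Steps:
F(Y) = 5*Y
((F(-3)*(-3))*2 - 140)**2 = (((5*(-3))*(-3))*2 - 140)**2 = (-15*(-3)*2 - 140)**2 = (45*2 - 140)**2 = (90 - 140)**2 = (-50)**2 = 2500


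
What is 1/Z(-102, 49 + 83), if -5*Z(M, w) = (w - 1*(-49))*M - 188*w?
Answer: 5/43278 ≈ 0.00011553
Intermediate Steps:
Z(M, w) = 188*w/5 - M*(49 + w)/5 (Z(M, w) = -((w - 1*(-49))*M - 188*w)/5 = -((w + 49)*M - 188*w)/5 = -((49 + w)*M - 188*w)/5 = -(M*(49 + w) - 188*w)/5 = -(-188*w + M*(49 + w))/5 = 188*w/5 - M*(49 + w)/5)
1/Z(-102, 49 + 83) = 1/(-49/5*(-102) + 188*(49 + 83)/5 - ⅕*(-102)*(49 + 83)) = 1/(4998/5 + (188/5)*132 - ⅕*(-102)*132) = 1/(4998/5 + 24816/5 + 13464/5) = 1/(43278/5) = 5/43278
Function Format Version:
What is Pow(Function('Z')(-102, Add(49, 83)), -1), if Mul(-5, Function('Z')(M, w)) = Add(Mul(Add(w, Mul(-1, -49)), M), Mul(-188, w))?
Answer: Rational(5, 43278) ≈ 0.00011553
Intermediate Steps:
Function('Z')(M, w) = Add(Mul(Rational(188, 5), w), Mul(Rational(-1, 5), M, Add(49, w))) (Function('Z')(M, w) = Mul(Rational(-1, 5), Add(Mul(Add(w, Mul(-1, -49)), M), Mul(-188, w))) = Mul(Rational(-1, 5), Add(Mul(Add(w, 49), M), Mul(-188, w))) = Mul(Rational(-1, 5), Add(Mul(Add(49, w), M), Mul(-188, w))) = Mul(Rational(-1, 5), Add(Mul(M, Add(49, w)), Mul(-188, w))) = Mul(Rational(-1, 5), Add(Mul(-188, w), Mul(M, Add(49, w)))) = Add(Mul(Rational(188, 5), w), Mul(Rational(-1, 5), M, Add(49, w))))
Pow(Function('Z')(-102, Add(49, 83)), -1) = Pow(Add(Mul(Rational(-49, 5), -102), Mul(Rational(188, 5), Add(49, 83)), Mul(Rational(-1, 5), -102, Add(49, 83))), -1) = Pow(Add(Rational(4998, 5), Mul(Rational(188, 5), 132), Mul(Rational(-1, 5), -102, 132)), -1) = Pow(Add(Rational(4998, 5), Rational(24816, 5), Rational(13464, 5)), -1) = Pow(Rational(43278, 5), -1) = Rational(5, 43278)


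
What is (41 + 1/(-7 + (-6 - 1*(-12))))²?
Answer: 1600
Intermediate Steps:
(41 + 1/(-7 + (-6 - 1*(-12))))² = (41 + 1/(-7 + (-6 + 12)))² = (41 + 1/(-7 + 6))² = (41 + 1/(-1))² = (41 - 1)² = 40² = 1600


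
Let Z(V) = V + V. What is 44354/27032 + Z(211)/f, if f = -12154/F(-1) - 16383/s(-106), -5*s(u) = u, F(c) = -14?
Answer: 5801361973/956351612 ≈ 6.0661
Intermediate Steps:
Z(V) = 2*V
s(u) = -u/5
f = 70757/742 (f = -12154/(-14) - 16383/((-⅕*(-106))) = -12154*(-1/14) - 16383/106/5 = 6077/7 - 16383*5/106 = 6077/7 - 81915/106 = 70757/742 ≈ 95.360)
44354/27032 + Z(211)/f = 44354/27032 + (2*211)/(70757/742) = 44354*(1/27032) + 422*(742/70757) = 22177/13516 + 313124/70757 = 5801361973/956351612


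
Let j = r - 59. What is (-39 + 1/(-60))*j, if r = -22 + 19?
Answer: 72571/30 ≈ 2419.0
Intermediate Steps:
r = -3
j = -62 (j = -3 - 59 = -62)
(-39 + 1/(-60))*j = (-39 + 1/(-60))*(-62) = (-39 - 1/60)*(-62) = -2341/60*(-62) = 72571/30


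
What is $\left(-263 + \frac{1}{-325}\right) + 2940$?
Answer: $\frac{870024}{325} \approx 2677.0$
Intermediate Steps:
$\left(-263 + \frac{1}{-325}\right) + 2940 = \left(-263 - \frac{1}{325}\right) + 2940 = - \frac{85476}{325} + 2940 = \frac{870024}{325}$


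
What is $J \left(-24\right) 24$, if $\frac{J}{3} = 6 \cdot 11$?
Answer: $-114048$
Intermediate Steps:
$J = 198$ ($J = 3 \cdot 6 \cdot 11 = 3 \cdot 66 = 198$)
$J \left(-24\right) 24 = 198 \left(-24\right) 24 = \left(-4752\right) 24 = -114048$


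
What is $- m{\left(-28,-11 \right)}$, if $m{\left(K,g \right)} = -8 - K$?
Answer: $-20$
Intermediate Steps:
$- m{\left(-28,-11 \right)} = - (-8 - -28) = - (-8 + 28) = \left(-1\right) 20 = -20$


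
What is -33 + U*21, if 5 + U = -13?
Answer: -411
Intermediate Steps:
U = -18 (U = -5 - 13 = -18)
-33 + U*21 = -33 - 18*21 = -33 - 378 = -411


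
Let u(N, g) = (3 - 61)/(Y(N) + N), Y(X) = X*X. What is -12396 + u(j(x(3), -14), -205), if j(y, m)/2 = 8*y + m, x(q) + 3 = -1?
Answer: -51889685/4186 ≈ -12396.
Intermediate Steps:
Y(X) = X²
x(q) = -4 (x(q) = -3 - 1 = -4)
j(y, m) = 2*m + 16*y (j(y, m) = 2*(8*y + m) = 2*(m + 8*y) = 2*m + 16*y)
u(N, g) = -58/(N + N²) (u(N, g) = (3 - 61)/(N² + N) = -58/(N + N²))
-12396 + u(j(x(3), -14), -205) = -12396 - 58/((2*(-14) + 16*(-4))*(1 + (2*(-14) + 16*(-4)))) = -12396 - 58/((-28 - 64)*(1 + (-28 - 64))) = -12396 - 58/(-92*(1 - 92)) = -12396 - 58*(-1/92)/(-91) = -12396 - 58*(-1/92)*(-1/91) = -12396 - 29/4186 = -51889685/4186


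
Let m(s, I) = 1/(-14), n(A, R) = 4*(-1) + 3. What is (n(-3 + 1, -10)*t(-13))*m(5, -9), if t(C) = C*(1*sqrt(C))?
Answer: -13*I*sqrt(13)/14 ≈ -3.348*I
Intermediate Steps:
n(A, R) = -1 (n(A, R) = -4 + 3 = -1)
m(s, I) = -1/14
t(C) = C**(3/2) (t(C) = C*sqrt(C) = C**(3/2))
(n(-3 + 1, -10)*t(-13))*m(5, -9) = -(-13)**(3/2)*(-1/14) = -(-13)*I*sqrt(13)*(-1/14) = (13*I*sqrt(13))*(-1/14) = -13*I*sqrt(13)/14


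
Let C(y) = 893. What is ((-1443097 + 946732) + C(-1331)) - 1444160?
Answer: -1939632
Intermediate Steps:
((-1443097 + 946732) + C(-1331)) - 1444160 = ((-1443097 + 946732) + 893) - 1444160 = (-496365 + 893) - 1444160 = -495472 - 1444160 = -1939632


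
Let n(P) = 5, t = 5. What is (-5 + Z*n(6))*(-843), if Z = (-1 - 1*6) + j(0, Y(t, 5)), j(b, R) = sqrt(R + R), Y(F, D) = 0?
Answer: 33720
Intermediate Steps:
j(b, R) = sqrt(2)*sqrt(R) (j(b, R) = sqrt(2*R) = sqrt(2)*sqrt(R))
Z = -7 (Z = (-1 - 1*6) + sqrt(2)*sqrt(0) = (-1 - 6) + sqrt(2)*0 = -7 + 0 = -7)
(-5 + Z*n(6))*(-843) = (-5 - 7*5)*(-843) = (-5 - 35)*(-843) = -40*(-843) = 33720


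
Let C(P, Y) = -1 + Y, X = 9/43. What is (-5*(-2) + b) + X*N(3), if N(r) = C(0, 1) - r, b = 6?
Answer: 661/43 ≈ 15.372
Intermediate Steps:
X = 9/43 (X = 9*(1/43) = 9/43 ≈ 0.20930)
N(r) = -r (N(r) = (-1 + 1) - r = 0 - r = -r)
(-5*(-2) + b) + X*N(3) = (-5*(-2) + 6) + 9*(-1*3)/43 = (10 + 6) + (9/43)*(-3) = 16 - 27/43 = 661/43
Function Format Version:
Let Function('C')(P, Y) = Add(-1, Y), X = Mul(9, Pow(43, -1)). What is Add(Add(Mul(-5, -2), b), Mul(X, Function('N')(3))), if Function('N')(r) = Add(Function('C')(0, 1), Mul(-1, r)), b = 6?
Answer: Rational(661, 43) ≈ 15.372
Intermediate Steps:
X = Rational(9, 43) (X = Mul(9, Rational(1, 43)) = Rational(9, 43) ≈ 0.20930)
Function('N')(r) = Mul(-1, r) (Function('N')(r) = Add(Add(-1, 1), Mul(-1, r)) = Add(0, Mul(-1, r)) = Mul(-1, r))
Add(Add(Mul(-5, -2), b), Mul(X, Function('N')(3))) = Add(Add(Mul(-5, -2), 6), Mul(Rational(9, 43), Mul(-1, 3))) = Add(Add(10, 6), Mul(Rational(9, 43), -3)) = Add(16, Rational(-27, 43)) = Rational(661, 43)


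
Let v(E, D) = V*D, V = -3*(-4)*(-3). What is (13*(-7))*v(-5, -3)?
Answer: -9828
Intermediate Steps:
V = -36 (V = 12*(-3) = -36)
v(E, D) = -36*D
(13*(-7))*v(-5, -3) = (13*(-7))*(-36*(-3)) = -91*108 = -9828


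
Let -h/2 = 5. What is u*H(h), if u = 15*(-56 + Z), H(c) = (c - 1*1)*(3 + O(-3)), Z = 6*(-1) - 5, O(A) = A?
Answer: 0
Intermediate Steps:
Z = -11 (Z = -6 - 5 = -11)
h = -10 (h = -2*5 = -10)
H(c) = 0 (H(c) = (c - 1*1)*(3 - 3) = (c - 1)*0 = (-1 + c)*0 = 0)
u = -1005 (u = 15*(-56 - 11) = 15*(-67) = -1005)
u*H(h) = -1005*0 = 0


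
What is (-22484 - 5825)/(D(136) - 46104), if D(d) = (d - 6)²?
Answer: 28309/29204 ≈ 0.96935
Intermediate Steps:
D(d) = (-6 + d)²
(-22484 - 5825)/(D(136) - 46104) = (-22484 - 5825)/((-6 + 136)² - 46104) = -28309/(130² - 46104) = -28309/(16900 - 46104) = -28309/(-29204) = -28309*(-1/29204) = 28309/29204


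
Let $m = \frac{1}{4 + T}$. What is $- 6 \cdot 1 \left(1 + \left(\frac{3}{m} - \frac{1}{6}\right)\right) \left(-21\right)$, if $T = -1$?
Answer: $1239$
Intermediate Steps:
$m = \frac{1}{3}$ ($m = \frac{1}{4 - 1} = \frac{1}{3} \approx 0.33333$)
$- 6 \cdot 1 \left(1 + \left(\frac{3}{m} - \frac{1}{6}\right)\right) \left(-21\right) = - 6 \cdot 1 \left(1 + \left(3 \frac{1}{\frac{1}{3}} - \frac{1}{6}\right)\right) \left(-21\right) = - 6 \cdot 1 \left(1 + \left(3 \cdot 3 - \frac{1}{6}\right)\right) \left(-21\right) = - 6 \cdot 1 \left(1 + \left(9 - \frac{1}{6}\right)\right) \left(-21\right) = - 6 \cdot 1 \left(1 + \frac{53}{6}\right) \left(-21\right) = - 6 \cdot 1 \cdot \frac{59}{6} \left(-21\right) = \left(-6\right) \frac{59}{6} \left(-21\right) = \left(-59\right) \left(-21\right) = 1239$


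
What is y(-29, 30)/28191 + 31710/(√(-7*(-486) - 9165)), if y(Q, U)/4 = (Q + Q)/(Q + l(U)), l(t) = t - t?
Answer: 8/28191 - 10570*I*√5763/1921 ≈ 0.00028378 - 417.71*I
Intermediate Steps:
l(t) = 0
y(Q, U) = 8 (y(Q, U) = 4*((Q + Q)/(Q + 0)) = 4*((2*Q)/Q) = 4*2 = 8)
y(-29, 30)/28191 + 31710/(√(-7*(-486) - 9165)) = 8/28191 + 31710/(√(-7*(-486) - 9165)) = 8*(1/28191) + 31710/(√(3402 - 9165)) = 8/28191 + 31710/(√(-5763)) = 8/28191 + 31710/((I*√5763)) = 8/28191 + 31710*(-I*√5763/5763) = 8/28191 - 10570*I*√5763/1921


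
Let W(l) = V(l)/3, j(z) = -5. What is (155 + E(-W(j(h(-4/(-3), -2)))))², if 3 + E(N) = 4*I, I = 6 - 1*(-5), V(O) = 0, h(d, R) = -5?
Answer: 38416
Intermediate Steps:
I = 11 (I = 6 + 5 = 11)
W(l) = 0 (W(l) = 0/3 = 0*(⅓) = 0)
E(N) = 41 (E(N) = -3 + 4*11 = -3 + 44 = 41)
(155 + E(-W(j(h(-4/(-3), -2)))))² = (155 + 41)² = 196² = 38416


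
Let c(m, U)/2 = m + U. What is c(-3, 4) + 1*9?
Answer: 11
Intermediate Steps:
c(m, U) = 2*U + 2*m (c(m, U) = 2*(m + U) = 2*(U + m) = 2*U + 2*m)
c(-3, 4) + 1*9 = (2*4 + 2*(-3)) + 1*9 = (8 - 6) + 9 = 2 + 9 = 11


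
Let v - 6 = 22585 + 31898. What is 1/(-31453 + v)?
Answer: 1/23036 ≈ 4.3410e-5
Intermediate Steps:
v = 54489 (v = 6 + (22585 + 31898) = 6 + 54483 = 54489)
1/(-31453 + v) = 1/(-31453 + 54489) = 1/23036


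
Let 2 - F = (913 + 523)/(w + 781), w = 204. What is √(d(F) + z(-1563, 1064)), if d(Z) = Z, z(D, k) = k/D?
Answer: I*√328537957890/1539555 ≈ 0.3723*I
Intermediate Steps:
F = 534/985 (F = 2 - (913 + 523)/(204 + 781) = 2 - 1436/985 = 534/985 ≈ 0.54213)
√(d(F) + z(-1563, 1064)) = √(534/985 + 1064/(-1563)) = √(534/985 + 1064*(-1/1563)) = √(534/985 - 1064/1563) = √(-213398/1539555) = I*√328537957890/1539555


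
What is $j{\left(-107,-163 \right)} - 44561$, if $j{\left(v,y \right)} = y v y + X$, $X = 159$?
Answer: $-2887285$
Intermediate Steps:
$j{\left(v,y \right)} = 159 + v y^{2}$ ($j{\left(v,y \right)} = y v y + 159 = v y y + 159 = v y^{2} + 159 = 159 + v y^{2}$)
$j{\left(-107,-163 \right)} - 44561 = \left(159 - 107 \left(-163\right)^{2}\right) - 44561 = \left(159 - 2842883\right) - 44561 = -2842724 - 44561 = -2887285$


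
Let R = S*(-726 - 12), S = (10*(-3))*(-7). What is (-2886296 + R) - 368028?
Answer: -3409304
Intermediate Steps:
S = 210 (S = -30*(-7) = 210)
R = -154980 (R = 210*(-726 - 12) = 210*(-738) = -154980)
(-2886296 + R) - 368028 = (-2886296 - 154980) - 368028 = -3041276 - 368028 = -3409304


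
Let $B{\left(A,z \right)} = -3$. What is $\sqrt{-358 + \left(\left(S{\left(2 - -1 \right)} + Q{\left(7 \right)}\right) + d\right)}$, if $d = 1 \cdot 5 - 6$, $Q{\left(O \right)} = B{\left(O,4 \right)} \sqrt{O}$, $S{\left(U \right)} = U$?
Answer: $\sqrt{-356 - 3 \sqrt{7}} \approx 19.077 i$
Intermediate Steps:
$Q{\left(O \right)} = - 3 \sqrt{O}$
$d = -1$ ($d = 5 - 6 = -1$)
$\sqrt{-358 + \left(\left(S{\left(2 - -1 \right)} + Q{\left(7 \right)}\right) + d\right)} = \sqrt{-358 + \left(\left(\left(2 - -1\right) - 3 \sqrt{7}\right) - 1\right)} = \sqrt{-358 + \left(\left(\left(2 + 1\right) - 3 \sqrt{7}\right) - 1\right)} = \sqrt{-358 + \left(\left(3 - 3 \sqrt{7}\right) - 1\right)} = \sqrt{-358 + \left(2 - 3 \sqrt{7}\right)} = \sqrt{-356 - 3 \sqrt{7}}$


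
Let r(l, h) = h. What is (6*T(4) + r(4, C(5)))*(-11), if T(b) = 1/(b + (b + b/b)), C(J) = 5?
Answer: -187/3 ≈ -62.333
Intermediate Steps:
T(b) = 1/(1 + 2*b) (T(b) = 1/(b + (b + 1)) = 1/(b + (1 + b)) = 1/(1 + 2*b))
(6*T(4) + r(4, C(5)))*(-11) = (6/(1 + 2*4) + 5)*(-11) = (6/(1 + 8) + 5)*(-11) = (6/9 + 5)*(-11) = (6*(1/9) + 5)*(-11) = (2/3 + 5)*(-11) = (17/3)*(-11) = -187/3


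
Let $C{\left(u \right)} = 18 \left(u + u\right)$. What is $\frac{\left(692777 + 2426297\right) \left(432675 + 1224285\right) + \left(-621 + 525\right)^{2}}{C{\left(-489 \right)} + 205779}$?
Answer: $\frac{1722726954752}{62725} \approx 2.7465 \cdot 10^{7}$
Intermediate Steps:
$C{\left(u \right)} = 36 u$ ($C{\left(u \right)} = 18 \cdot 2 u = 36 u$)
$\frac{\left(692777 + 2426297\right) \left(432675 + 1224285\right) + \left(-621 + 525\right)^{2}}{C{\left(-489 \right)} + 205779} = \frac{\left(692777 + 2426297\right) \left(432675 + 1224285\right) + \left(-621 + 525\right)^{2}}{36 \left(-489\right) + 205779} = \frac{3119074 \cdot 1656960 + \left(-96\right)^{2}}{-17604 + 205779} = \frac{5168180855040 + 9216}{188175} = 5168180864256 \cdot \frac{1}{188175} = \frac{1722726954752}{62725}$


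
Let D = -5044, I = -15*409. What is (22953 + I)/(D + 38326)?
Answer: 2803/5547 ≈ 0.50532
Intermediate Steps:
I = -6135
(22953 + I)/(D + 38326) = (22953 - 6135)/(-5044 + 38326) = 16818/33282 = 16818*(1/33282) = 2803/5547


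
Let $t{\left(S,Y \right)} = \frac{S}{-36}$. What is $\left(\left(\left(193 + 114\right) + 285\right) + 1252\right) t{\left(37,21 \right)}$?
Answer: $- \frac{17057}{9} \approx -1895.2$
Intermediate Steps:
$t{\left(S,Y \right)} = - \frac{S}{36}$ ($t{\left(S,Y \right)} = S \left(- \frac{1}{36}\right) = - \frac{S}{36}$)
$\left(\left(\left(193 + 114\right) + 285\right) + 1252\right) t{\left(37,21 \right)} = \left(\left(\left(193 + 114\right) + 285\right) + 1252\right) \left(\left(- \frac{1}{36}\right) 37\right) = \left(\left(307 + 285\right) + 1252\right) \left(- \frac{37}{36}\right) = \left(592 + 1252\right) \left(- \frac{37}{36}\right) = 1844 \left(- \frac{37}{36}\right) = - \frac{17057}{9}$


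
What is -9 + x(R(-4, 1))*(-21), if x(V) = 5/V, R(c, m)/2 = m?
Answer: -123/2 ≈ -61.500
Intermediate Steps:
R(c, m) = 2*m
-9 + x(R(-4, 1))*(-21) = -9 + (5/((2*1)))*(-21) = -9 + (5/2)*(-21) = -9 - 105/2 = -123/2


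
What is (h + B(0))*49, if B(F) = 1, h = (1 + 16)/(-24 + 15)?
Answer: -392/9 ≈ -43.556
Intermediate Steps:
h = -17/9 (h = 17/(-9) = 17*(-1/9) = -17/9 ≈ -1.8889)
(h + B(0))*49 = (-17/9 + 1)*49 = -8/9*49 = -392/9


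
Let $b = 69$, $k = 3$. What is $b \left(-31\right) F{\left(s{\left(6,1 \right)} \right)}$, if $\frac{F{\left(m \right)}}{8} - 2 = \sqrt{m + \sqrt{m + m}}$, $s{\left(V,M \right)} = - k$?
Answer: $-34224 - 17112 \sqrt{-3 + i \sqrt{6}} \approx -45530.0 - 31722.0 i$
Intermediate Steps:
$s{\left(V,M \right)} = -3$ ($s{\left(V,M \right)} = \left(-1\right) 3 = -3$)
$F{\left(m \right)} = 16 + 8 \sqrt{m + \sqrt{2} \sqrt{m}}$ ($F{\left(m \right)} = 16 + 8 \sqrt{m + \sqrt{m + m}} = 16 + 8 \sqrt{m + \sqrt{2 m}} = 16 + 8 \sqrt{m + \sqrt{2} \sqrt{m}}$)
$b \left(-31\right) F{\left(s{\left(6,1 \right)} \right)} = 69 \left(-31\right) \left(16 + 8 \sqrt{-3 + \sqrt{2} \sqrt{-3}}\right) = - 2139 \left(16 + 8 \sqrt{-3 + \sqrt{2} i \sqrt{3}}\right) = - 2139 \left(16 + 8 \sqrt{-3 + i \sqrt{6}}\right) = -34224 - 17112 \sqrt{-3 + i \sqrt{6}}$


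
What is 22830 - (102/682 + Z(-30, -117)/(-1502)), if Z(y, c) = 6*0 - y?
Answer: 5846524344/256091 ≈ 22830.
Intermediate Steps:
Z(y, c) = -y (Z(y, c) = 0 - y = -y)
22830 - (102/682 + Z(-30, -117)/(-1502)) = 22830 - (102/682 - 1*(-30)/(-1502)) = 22830 - (102*(1/682) + 30*(-1/1502)) = 22830 - (51/341 - 15/751) = 22830 - 1*33186/256091 = 22830 - 33186/256091 = 5846524344/256091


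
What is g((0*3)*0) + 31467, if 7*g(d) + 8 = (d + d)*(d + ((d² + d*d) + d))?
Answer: 220261/7 ≈ 31466.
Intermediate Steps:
g(d) = -8/7 + 2*d*(2*d + 2*d²)/7 (g(d) = -8/7 + ((d + d)*(d + ((d² + d*d) + d)))/7 = -8/7 + ((2*d)*(d + ((d² + d²) + d)))/7 = -8/7 + ((2*d)*(d + (2*d² + d)))/7 = -8/7 + ((2*d)*(d + (d + 2*d²)))/7 = -8/7 + ((2*d)*(2*d + 2*d²))/7 = -8/7 + (2*d*(2*d + 2*d²))/7 = -8/7 + 2*d*(2*d + 2*d²)/7)
g((0*3)*0) + 31467 = (-8/7 + 4*((0*3)*0)²/7 + 4*((0*3)*0)³/7) + 31467 = (-8/7 + 4*(0*0)²/7 + 4*(0*0)³/7) + 31467 = (-8/7 + (4/7)*0² + (4/7)*0³) + 31467 = (-8/7 + (4/7)*0 + (4/7)*0) + 31467 = (-8/7 + 0 + 0) + 31467 = -8/7 + 31467 = 220261/7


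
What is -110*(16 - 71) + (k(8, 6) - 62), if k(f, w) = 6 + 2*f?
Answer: 6010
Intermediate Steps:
-110*(16 - 71) + (k(8, 6) - 62) = -110*(16 - 71) + ((6 + 2*8) - 62) = -110*(-55) + ((6 + 16) - 62) = 6050 + (22 - 62) = 6050 - 40 = 6010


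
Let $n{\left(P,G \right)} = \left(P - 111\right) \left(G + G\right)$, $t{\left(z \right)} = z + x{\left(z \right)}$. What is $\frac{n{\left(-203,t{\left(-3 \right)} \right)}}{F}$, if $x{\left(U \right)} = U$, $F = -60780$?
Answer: $- \frac{314}{5065} \approx -0.061994$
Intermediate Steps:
$t{\left(z \right)} = 2 z$ ($t{\left(z \right)} = z + z = 2 z$)
$n{\left(P,G \right)} = 2 G \left(-111 + P\right)$ ($n{\left(P,G \right)} = \left(-111 + P\right) 2 G = 2 G \left(-111 + P\right)$)
$\frac{n{\left(-203,t{\left(-3 \right)} \right)}}{F} = \frac{2 \cdot 2 \left(-3\right) \left(-111 - 203\right)}{-60780} = 2 \left(-6\right) \left(-314\right) \left(- \frac{1}{60780}\right) = 3768 \left(- \frac{1}{60780}\right) = - \frac{314}{5065}$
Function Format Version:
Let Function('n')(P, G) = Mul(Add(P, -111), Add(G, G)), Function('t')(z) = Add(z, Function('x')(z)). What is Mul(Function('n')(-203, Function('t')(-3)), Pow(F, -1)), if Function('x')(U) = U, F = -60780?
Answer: Rational(-314, 5065) ≈ -0.061994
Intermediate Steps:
Function('t')(z) = Mul(2, z) (Function('t')(z) = Add(z, z) = Mul(2, z))
Function('n')(P, G) = Mul(2, G, Add(-111, P)) (Function('n')(P, G) = Mul(Add(-111, P), Mul(2, G)) = Mul(2, G, Add(-111, P)))
Mul(Function('n')(-203, Function('t')(-3)), Pow(F, -1)) = Mul(Mul(2, Mul(2, -3), Add(-111, -203)), Pow(-60780, -1)) = Mul(Mul(2, -6, -314), Rational(-1, 60780)) = Mul(3768, Rational(-1, 60780)) = Rational(-314, 5065)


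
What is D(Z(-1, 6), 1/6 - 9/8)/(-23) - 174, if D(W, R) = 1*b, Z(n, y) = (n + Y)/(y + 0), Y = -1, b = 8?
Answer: -4010/23 ≈ -174.35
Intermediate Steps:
Z(n, y) = (-1 + n)/y (Z(n, y) = (n - 1)/(y + 0) = (-1 + n)/y)
D(W, R) = 8 (D(W, R) = 1*8 = 8)
D(Z(-1, 6), 1/6 - 9/8)/(-23) - 174 = 8/(-23) - 174 = -1/23*8 - 174 = -8/23 - 174 = -4010/23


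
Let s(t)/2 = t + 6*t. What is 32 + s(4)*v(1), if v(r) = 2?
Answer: 144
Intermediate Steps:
s(t) = 14*t (s(t) = 2*(t + 6*t) = 2*(7*t) = 14*t)
32 + s(4)*v(1) = 32 + (14*4)*2 = 32 + 56*2 = 32 + 112 = 144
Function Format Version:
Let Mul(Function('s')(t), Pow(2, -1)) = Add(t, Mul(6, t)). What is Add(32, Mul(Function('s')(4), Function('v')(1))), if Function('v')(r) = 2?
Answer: 144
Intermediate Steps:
Function('s')(t) = Mul(14, t) (Function('s')(t) = Mul(2, Add(t, Mul(6, t))) = Mul(2, Mul(7, t)) = Mul(14, t))
Add(32, Mul(Function('s')(4), Function('v')(1))) = Add(32, Mul(Mul(14, 4), 2)) = Add(32, Mul(56, 2)) = Add(32, 112) = 144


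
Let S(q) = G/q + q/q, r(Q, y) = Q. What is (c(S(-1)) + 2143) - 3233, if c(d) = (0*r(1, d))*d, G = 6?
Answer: -1090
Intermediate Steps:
S(q) = 1 + 6/q (S(q) = 6/q + q/q = 6/q + 1 = 1 + 6/q)
c(d) = 0 (c(d) = (0*1)*d = 0*d = 0)
(c(S(-1)) + 2143) - 3233 = (0 + 2143) - 3233 = 2143 - 3233 = -1090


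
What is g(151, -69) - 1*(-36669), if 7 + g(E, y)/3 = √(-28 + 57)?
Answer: 36648 + 3*√29 ≈ 36664.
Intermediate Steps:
g(E, y) = -21 + 3*√29 (g(E, y) = -21 + 3*√(-28 + 57) = -21 + 3*√29)
g(151, -69) - 1*(-36669) = (-21 + 3*√29) - 1*(-36669) = (-21 + 3*√29) + 36669 = 36648 + 3*√29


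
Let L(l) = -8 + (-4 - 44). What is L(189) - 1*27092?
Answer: -27148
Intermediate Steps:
L(l) = -56 (L(l) = -8 - 48 = -56)
L(189) - 1*27092 = -56 - 1*27092 = -56 - 27092 = -27148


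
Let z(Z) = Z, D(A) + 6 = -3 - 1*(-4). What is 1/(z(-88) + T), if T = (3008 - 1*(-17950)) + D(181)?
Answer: 1/20865 ≈ 4.7927e-5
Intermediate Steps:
D(A) = -5 (D(A) = -6 + (-3 - 1*(-4)) = -6 + (-3 + 4) = -6 + 1 = -5)
T = 20953 (T = (3008 - 1*(-17950)) - 5 = (3008 + 17950) - 5 = 20958 - 5 = 20953)
1/(z(-88) + T) = 1/(-88 + 20953) = 1/20865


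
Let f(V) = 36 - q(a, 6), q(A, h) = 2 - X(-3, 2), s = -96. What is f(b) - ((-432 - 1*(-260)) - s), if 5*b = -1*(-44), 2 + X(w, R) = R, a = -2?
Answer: 110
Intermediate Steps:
X(w, R) = -2 + R
q(A, h) = 2 (q(A, h) = 2 - (-2 + 2) = 2 - 1*0 = 2 + 0 = 2)
b = 44/5 (b = (-1*(-44))/5 = (⅕)*44 = 44/5 ≈ 8.8000)
f(V) = 34 (f(V) = 36 - 1*2 = 36 - 2 = 34)
f(b) - ((-432 - 1*(-260)) - s) = 34 - ((-432 - 1*(-260)) - 1*(-96)) = 34 - ((-432 + 260) + 96) = 34 - (-172 + 96) = 34 - 1*(-76) = 34 + 76 = 110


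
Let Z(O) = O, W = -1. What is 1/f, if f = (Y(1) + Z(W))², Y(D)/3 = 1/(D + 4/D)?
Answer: 25/4 ≈ 6.2500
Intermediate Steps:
Y(D) = 3/(D + 4/D)
f = 4/25 (f = (3*1/(4 + 1²) - 1)² = (3*1/(4 + 1) - 1)² = (3*1/5 - 1)² = (3*1*(⅕) - 1)² = (⅗ - 1)² = (-⅖)² = 4/25 ≈ 0.16000)
1/f = 1/(4/25) = 25/4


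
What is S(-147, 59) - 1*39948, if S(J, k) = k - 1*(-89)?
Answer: -39800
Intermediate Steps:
S(J, k) = 89 + k (S(J, k) = k + 89 = 89 + k)
S(-147, 59) - 1*39948 = (89 + 59) - 1*39948 = 148 - 39948 = -39800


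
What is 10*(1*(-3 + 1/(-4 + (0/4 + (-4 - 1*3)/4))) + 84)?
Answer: 18590/23 ≈ 808.26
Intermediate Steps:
10*(1*(-3 + 1/(-4 + (0/4 + (-4 - 1*3)/4))) + 84) = 10*(1*(-3 + 1/(-4 + (0*(¼) + (-4 - 3)*(¼)))) + 84) = 10*(1*(-3 + 1/(-4 + (0 - 7*¼))) + 84) = 10*(1*(-3 + 1/(-4 + (0 - 7/4))) + 84) = 10*(1*(-3 + 1/(-4 - 7/4)) + 84) = 10*(1*(-3 + 1/(-23/4)) + 84) = 10*(1*(-3 - 4/23) + 84) = 10*(1*(-73/23) + 84) = 10*(-73/23 + 84) = 10*(1859/23) = 18590/23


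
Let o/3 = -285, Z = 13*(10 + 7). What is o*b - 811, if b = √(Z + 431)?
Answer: -811 - 1710*√163 ≈ -22643.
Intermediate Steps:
Z = 221 (Z = 13*17 = 221)
o = -855 (o = 3*(-285) = -855)
b = 2*√163 (b = √(221 + 431) = √652 = 2*√163 ≈ 25.534)
o*b - 811 = -1710*√163 - 811 = -811 - 1710*√163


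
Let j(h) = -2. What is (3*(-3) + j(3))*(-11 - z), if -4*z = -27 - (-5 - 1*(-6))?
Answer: 198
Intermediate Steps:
z = 7 (z = -(-27 - (-5 - 1*(-6)))/4 = -(-27 - (-5 + 6))/4 = -(-27 - 1*1)/4 = -(-27 - 1)/4 = -¼*(-28) = 7)
(3*(-3) + j(3))*(-11 - z) = (3*(-3) - 2)*(-11 - 1*7) = (-9 - 2)*(-11 - 7) = -11*(-18) = 198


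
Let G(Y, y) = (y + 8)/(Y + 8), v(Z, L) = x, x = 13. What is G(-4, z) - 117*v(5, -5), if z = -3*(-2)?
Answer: -3035/2 ≈ -1517.5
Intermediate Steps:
z = 6
v(Z, L) = 13
G(Y, y) = (8 + y)/(8 + Y)
G(-4, z) - 117*v(5, -5) = (8 + 6)/(8 - 4) - 117*13 = 14/4 - 1521 = (¼)*14 - 1521 = 7/2 - 1521 = -3035/2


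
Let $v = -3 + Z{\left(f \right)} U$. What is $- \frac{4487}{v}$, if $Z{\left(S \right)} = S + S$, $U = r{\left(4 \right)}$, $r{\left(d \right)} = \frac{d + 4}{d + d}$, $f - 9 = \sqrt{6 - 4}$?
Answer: $- \frac{9615}{31} + \frac{1282 \sqrt{2}}{31} \approx -251.68$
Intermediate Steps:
$f = 9 + \sqrt{2}$ ($f = 9 + \sqrt{6 - 4} = 9 + \sqrt{2} \approx 10.414$)
$r{\left(d \right)} = \frac{4 + d}{2 d}$
$U = 1$ ($U = \frac{4 + 4}{2 \cdot 4} = \frac{1}{2} \cdot \frac{1}{4} \cdot 8 = 1$)
$Z{\left(S \right)} = 2 S$
$v = 15 + 2 \sqrt{2}$ ($v = -3 + 2 \left(9 + \sqrt{2}\right) 1 = -3 + \left(18 + 2 \sqrt{2}\right) 1 = -3 + \left(18 + 2 \sqrt{2}\right) = 15 + 2 \sqrt{2} \approx 17.828$)
$- \frac{4487}{v} = - \frac{4487}{15 + 2 \sqrt{2}}$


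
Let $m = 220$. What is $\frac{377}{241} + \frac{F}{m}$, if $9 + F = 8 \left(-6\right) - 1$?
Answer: $\frac{34481}{26510} \approx 1.3007$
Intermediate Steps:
$F = -58$ ($F = -9 + \left(8 \left(-6\right) - 1\right) = -9 + \left(-48 + \left(-1 + 0\right)\right) = -9 - 49 = -58$)
$\frac{377}{241} + \frac{F}{m} = \frac{377}{241} - \frac{58}{220} = 377 \cdot \frac{1}{241} - \frac{29}{110} = \frac{377}{241} - \frac{29}{110} = \frac{34481}{26510}$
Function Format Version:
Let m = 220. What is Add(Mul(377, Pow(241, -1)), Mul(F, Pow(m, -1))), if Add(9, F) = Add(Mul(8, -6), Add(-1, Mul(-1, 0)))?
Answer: Rational(34481, 26510) ≈ 1.3007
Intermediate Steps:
F = -58 (F = Add(-9, Add(Mul(8, -6), Add(-1, Mul(-1, 0)))) = Add(-9, Add(-48, Add(-1, 0))) = Add(-9, Add(-48, -1)) = Add(-9, -49) = -58)
Add(Mul(377, Pow(241, -1)), Mul(F, Pow(m, -1))) = Add(Mul(377, Pow(241, -1)), Mul(-58, Pow(220, -1))) = Add(Mul(377, Rational(1, 241)), Mul(-58, Rational(1, 220))) = Add(Rational(377, 241), Rational(-29, 110)) = Rational(34481, 26510)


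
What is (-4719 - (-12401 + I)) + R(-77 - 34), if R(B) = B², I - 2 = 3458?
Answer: 16543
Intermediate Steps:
I = 3460 (I = 2 + 3458 = 3460)
(-4719 - (-12401 + I)) + R(-77 - 34) = (-4719 - (-12401 + 3460)) + (-77 - 34)² = (-4719 - 1*(-8941)) + (-111)² = (-4719 + 8941) + 12321 = 4222 + 12321 = 16543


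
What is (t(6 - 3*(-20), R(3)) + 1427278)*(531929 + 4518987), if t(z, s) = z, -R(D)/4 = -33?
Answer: 7209394647104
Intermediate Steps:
R(D) = 132 (R(D) = -4*(-33) = 132)
(t(6 - 3*(-20), R(3)) + 1427278)*(531929 + 4518987) = ((6 - 3*(-20)) + 1427278)*(531929 + 4518987) = ((6 + 60) + 1427278)*5050916 = (66 + 1427278)*5050916 = 1427344*5050916 = 7209394647104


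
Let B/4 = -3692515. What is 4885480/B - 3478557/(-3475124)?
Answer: 1720042340195/2566389499372 ≈ 0.67022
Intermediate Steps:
B = -14770060 (B = 4*(-3692515) = -14770060)
4885480/B - 3478557/(-3475124) = 4885480/(-14770060) - 3478557/(-3475124) = 4885480*(-1/14770060) - 3478557*(-1/3475124) = -244274/738503 + 3478557/3475124 = 1720042340195/2566389499372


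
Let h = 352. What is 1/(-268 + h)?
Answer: 1/84 ≈ 0.011905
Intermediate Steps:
1/(-268 + h) = 1/(-268 + 352) = 1/84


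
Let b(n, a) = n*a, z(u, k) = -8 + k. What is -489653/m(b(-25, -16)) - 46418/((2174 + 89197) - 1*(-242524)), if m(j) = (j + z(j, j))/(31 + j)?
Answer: -70465385478541/264444840 ≈ -2.6647e+5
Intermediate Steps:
b(n, a) = a*n
m(j) = (-8 + 2*j)/(31 + j) (m(j) = (j + (-8 + j))/(31 + j) = (-8 + 2*j)/(31 + j))
-489653/m(b(-25, -16)) - 46418/((2174 + 89197) - 1*(-242524)) = -489653*(31 - 16*(-25))/(2*(-4 - 16*(-25))) - 46418/((2174 + 89197) - 1*(-242524)) = -489653*(31 + 400)/(2*(-4 + 400)) - 46418/(91371 + 242524) = -489653/(2*396/431) - 46418/333895 = -489653/(2*(1/431)*396) - 46418*1/333895 = -489653/792/431 - 46418/333895 = -489653*431/792 - 46418/333895 = -211040443/792 - 46418/333895 = -70465385478541/264444840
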